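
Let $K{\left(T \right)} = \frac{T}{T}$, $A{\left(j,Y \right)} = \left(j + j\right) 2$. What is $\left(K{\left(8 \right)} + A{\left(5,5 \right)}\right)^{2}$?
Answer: $441$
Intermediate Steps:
$A{\left(j,Y \right)} = 4 j$ ($A{\left(j,Y \right)} = 2 j 2 = 4 j$)
$K{\left(T \right)} = 1$
$\left(K{\left(8 \right)} + A{\left(5,5 \right)}\right)^{2} = \left(1 + 4 \cdot 5\right)^{2} = \left(1 + 20\right)^{2} = 21^{2} = 441$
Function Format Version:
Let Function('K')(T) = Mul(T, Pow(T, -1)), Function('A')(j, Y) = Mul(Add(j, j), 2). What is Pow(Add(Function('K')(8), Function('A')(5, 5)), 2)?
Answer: 441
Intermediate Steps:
Function('A')(j, Y) = Mul(4, j) (Function('A')(j, Y) = Mul(Mul(2, j), 2) = Mul(4, j))
Function('K')(T) = 1
Pow(Add(Function('K')(8), Function('A')(5, 5)), 2) = Pow(Add(1, Mul(4, 5)), 2) = Pow(Add(1, 20), 2) = Pow(21, 2) = 441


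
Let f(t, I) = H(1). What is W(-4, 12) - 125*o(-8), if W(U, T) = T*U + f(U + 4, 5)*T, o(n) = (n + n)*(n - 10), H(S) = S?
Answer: -36036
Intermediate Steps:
o(n) = 2*n*(-10 + n) (o(n) = (2*n)*(-10 + n) = 2*n*(-10 + n))
f(t, I) = 1
W(U, T) = T + T*U (W(U, T) = T*U + 1*T = T*U + T = T + T*U)
W(-4, 12) - 125*o(-8) = 12*(1 - 4) - 250*(-8)*(-10 - 8) = 12*(-3) - 250*(-8)*(-18) = -36 - 125*288 = -36 - 36000 = -36036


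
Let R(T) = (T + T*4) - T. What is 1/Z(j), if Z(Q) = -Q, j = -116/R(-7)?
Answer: -7/29 ≈ -0.24138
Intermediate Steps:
R(T) = 4*T (R(T) = (T + 4*T) - T = 5*T - T = 4*T)
j = 29/7 (j = -116/(4*(-7)) = -116/(-28) = -116*(-1/28) = 29/7 ≈ 4.1429)
1/Z(j) = 1/(-1*29/7) = 1/(-29/7) = -7/29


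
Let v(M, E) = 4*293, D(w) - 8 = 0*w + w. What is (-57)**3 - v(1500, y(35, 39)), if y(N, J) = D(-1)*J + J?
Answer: -186365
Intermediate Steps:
D(w) = 8 + w (D(w) = 8 + (0*w + w) = 8 + (0 + w) = 8 + w)
y(N, J) = 8*J (y(N, J) = (8 - 1)*J + J = 7*J + J = 8*J)
v(M, E) = 1172
(-57)**3 - v(1500, y(35, 39)) = (-57)**3 - 1*1172 = -185193 - 1172 = -186365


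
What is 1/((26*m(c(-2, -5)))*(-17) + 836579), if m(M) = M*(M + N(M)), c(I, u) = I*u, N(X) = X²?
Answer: 1/350379 ≈ 2.8541e-6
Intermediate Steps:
m(M) = M*(M + M²)
1/((26*m(c(-2, -5)))*(-17) + 836579) = 1/((26*((-2*(-5))²*(1 - 2*(-5))))*(-17) + 836579) = 1/((26*(10²*(1 + 10)))*(-17) + 836579) = 1/((26*(100*11))*(-17) + 836579) = 1/((26*1100)*(-17) + 836579) = 1/(28600*(-17) + 836579) = 1/(-486200 + 836579) = 1/350379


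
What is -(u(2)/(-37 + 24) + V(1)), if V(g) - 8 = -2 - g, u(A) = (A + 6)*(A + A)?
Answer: -33/13 ≈ -2.5385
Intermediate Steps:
u(A) = 2*A*(6 + A) (u(A) = (6 + A)*(2*A) = 2*A*(6 + A))
V(g) = 6 - g (V(g) = 8 + (-2 - g) = 6 - g)
-(u(2)/(-37 + 24) + V(1)) = -((2*2*(6 + 2))/(-37 + 24) + (6 - 1*1)) = -((2*2*8)/(-13) + (6 - 1)) = -(-1/13*32 + 5) = -(-32/13 + 5) = -1*33/13 = -33/13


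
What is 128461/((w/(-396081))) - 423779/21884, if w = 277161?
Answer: -371198804332621/2021797108 ≈ -1.8360e+5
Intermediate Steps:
128461/((w/(-396081))) - 423779/21884 = 128461/((277161/(-396081))) - 423779/21884 = 128461/((277161*(-1/396081))) - 423779*1/21884 = 128461/(-92387/132027) - 423779/21884 = 128461*(-132027/92387) - 423779/21884 = -16960320447/92387 - 423779/21884 = -371198804332621/2021797108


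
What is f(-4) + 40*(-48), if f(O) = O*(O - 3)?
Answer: -1892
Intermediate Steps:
f(O) = O*(-3 + O)
f(-4) + 40*(-48) = -4*(-3 - 4) + 40*(-48) = -4*(-7) - 1920 = 28 - 1920 = -1892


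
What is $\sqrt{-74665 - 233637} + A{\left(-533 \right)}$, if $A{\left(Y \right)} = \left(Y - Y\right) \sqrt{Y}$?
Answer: $i \sqrt{308302} \approx 555.25 i$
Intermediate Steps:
$A{\left(Y \right)} = 0$ ($A{\left(Y \right)} = 0 \sqrt{Y} = 0$)
$\sqrt{-74665 - 233637} + A{\left(-533 \right)} = \sqrt{-74665 - 233637} + 0 = \sqrt{-308302} + 0 = i \sqrt{308302} + 0 = i \sqrt{308302}$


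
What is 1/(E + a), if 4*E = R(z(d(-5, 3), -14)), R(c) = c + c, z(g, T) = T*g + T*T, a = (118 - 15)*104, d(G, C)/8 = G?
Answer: 1/11090 ≈ 9.0171e-5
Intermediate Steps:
d(G, C) = 8*G
a = 10712 (a = 103*104 = 10712)
z(g, T) = T² + T*g (z(g, T) = T*g + T² = T² + T*g)
R(c) = 2*c
E = 378 (E = (2*(-14*(-14 + 8*(-5))))/4 = (2*(-14*(-14 - 40)))/4 = (2*(-14*(-54)))/4 = (2*756)/4 = (¼)*1512 = 378)
1/(E + a) = 1/(378 + 10712) = 1/11090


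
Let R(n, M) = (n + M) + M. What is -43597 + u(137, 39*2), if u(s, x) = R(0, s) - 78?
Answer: -43401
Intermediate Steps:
R(n, M) = n + 2*M (R(n, M) = (M + n) + M = n + 2*M)
u(s, x) = -78 + 2*s (u(s, x) = (0 + 2*s) - 78 = 2*s - 78 = -78 + 2*s)
-43597 + u(137, 39*2) = -43597 + (-78 + 2*137) = -43597 + (-78 + 274) = -43597 + 196 = -43401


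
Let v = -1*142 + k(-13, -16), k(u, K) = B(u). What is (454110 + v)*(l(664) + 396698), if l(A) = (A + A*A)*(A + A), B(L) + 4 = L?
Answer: 266373170981478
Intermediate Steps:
B(L) = -4 + L
k(u, K) = -4 + u
v = -159 (v = -1*142 + (-4 - 13) = -142 - 17 = -159)
l(A) = 2*A*(A + A**2) (l(A) = (A + A**2)*(2*A) = 2*A*(A + A**2))
(454110 + v)*(l(664) + 396698) = (454110 - 159)*(2*664**2*(1 + 664) + 396698) = 453951*(2*440896*665 + 396698) = 453951*(586391680 + 396698) = 453951*586788378 = 266373170981478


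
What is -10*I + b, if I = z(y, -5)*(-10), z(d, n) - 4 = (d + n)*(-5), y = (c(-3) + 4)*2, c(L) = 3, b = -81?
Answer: -4181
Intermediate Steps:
y = 14 (y = (3 + 4)*2 = 7*2 = 14)
z(d, n) = 4 - 5*d - 5*n (z(d, n) = 4 + (d + n)*(-5) = 4 + (-5*d - 5*n) = 4 - 5*d - 5*n)
I = 410 (I = (4 - 5*14 - 5*(-5))*(-10) = (4 - 70 + 25)*(-10) = -41*(-10) = 410)
-10*I + b = -10*410 - 81 = -4100 - 81 = -4181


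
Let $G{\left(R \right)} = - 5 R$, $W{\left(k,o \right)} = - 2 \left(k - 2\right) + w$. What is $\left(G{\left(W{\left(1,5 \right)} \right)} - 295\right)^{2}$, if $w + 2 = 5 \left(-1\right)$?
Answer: $72900$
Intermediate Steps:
$w = -7$ ($w = -2 + 5 \left(-1\right) = -2 - 5 = -7$)
$W{\left(k,o \right)} = -3 - 2 k$ ($W{\left(k,o \right)} = - 2 \left(k - 2\right) - 7 = - 2 \left(-2 + k\right) - 7 = \left(4 - 2 k\right) - 7 = -3 - 2 k$)
$\left(G{\left(W{\left(1,5 \right)} \right)} - 295\right)^{2} = \left(- 5 \left(-3 - 2\right) - 295\right)^{2} = \left(\left(-5\right) \left(-5\right) - 295\right)^{2} = \left(25 - 295\right)^{2} = \left(-270\right)^{2} = 72900$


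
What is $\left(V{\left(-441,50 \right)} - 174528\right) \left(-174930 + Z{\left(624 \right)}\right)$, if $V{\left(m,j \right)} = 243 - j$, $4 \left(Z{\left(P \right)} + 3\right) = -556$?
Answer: $30521177120$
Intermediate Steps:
$Z{\left(P \right)} = -142$ ($Z{\left(P \right)} = -3 + \frac{1}{4} \left(-556\right) = -3 - 139 = -142$)
$\left(V{\left(-441,50 \right)} - 174528\right) \left(-174930 + Z{\left(624 \right)}\right) = \left(\left(243 - 50\right) - 174528\right) \left(-174930 - 142\right) = \left(\left(243 - 50\right) - 174528\right) \left(-175072\right) = \left(193 - 174528\right) \left(-175072\right) = \left(-174335\right) \left(-175072\right) = 30521177120$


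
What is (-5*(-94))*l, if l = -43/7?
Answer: -20210/7 ≈ -2887.1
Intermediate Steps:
l = -43/7 (l = -43*⅐ = -43/7 ≈ -6.1429)
(-5*(-94))*l = -5*(-94)*(-43/7) = 470*(-43/7) = -20210/7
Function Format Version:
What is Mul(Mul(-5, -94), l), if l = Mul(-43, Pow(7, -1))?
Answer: Rational(-20210, 7) ≈ -2887.1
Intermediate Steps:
l = Rational(-43, 7) (l = Mul(-43, Rational(1, 7)) = Rational(-43, 7) ≈ -6.1429)
Mul(Mul(-5, -94), l) = Mul(Mul(-5, -94), Rational(-43, 7)) = Mul(470, Rational(-43, 7)) = Rational(-20210, 7)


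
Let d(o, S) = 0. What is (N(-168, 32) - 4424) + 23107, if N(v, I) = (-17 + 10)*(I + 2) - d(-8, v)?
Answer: 18445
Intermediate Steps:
N(v, I) = -14 - 7*I (N(v, I) = (-17 + 10)*(I + 2) - 1*0 = -7*(2 + I) + 0 = (-14 - 7*I) + 0 = -14 - 7*I)
(N(-168, 32) - 4424) + 23107 = ((-14 - 7*32) - 4424) + 23107 = ((-14 - 224) - 4424) + 23107 = (-238 - 4424) + 23107 = -4662 + 23107 = 18445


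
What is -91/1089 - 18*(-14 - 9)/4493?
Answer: 41983/4892877 ≈ 0.0085804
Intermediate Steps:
-91/1089 - 18*(-14 - 9)/4493 = -91*1/1089 - 18*(-23)*(1/4493) = -91/1089 + 414*(1/4493) = -91/1089 + 414/4493 = 41983/4892877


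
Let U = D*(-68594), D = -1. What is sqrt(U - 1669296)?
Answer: I*sqrt(1600702) ≈ 1265.2*I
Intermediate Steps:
U = 68594 (U = -1*(-68594) = 68594)
sqrt(U - 1669296) = sqrt(68594 - 1669296) = sqrt(-1600702) = I*sqrt(1600702)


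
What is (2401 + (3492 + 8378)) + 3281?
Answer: 17552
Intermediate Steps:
(2401 + (3492 + 8378)) + 3281 = (2401 + 11870) + 3281 = 14271 + 3281 = 17552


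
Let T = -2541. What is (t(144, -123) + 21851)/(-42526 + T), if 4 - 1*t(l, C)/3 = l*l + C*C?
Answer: 85732/45067 ≈ 1.9023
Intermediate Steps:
t(l, C) = 12 - 3*C**2 - 3*l**2 (t(l, C) = 12 - 3*(l*l + C*C) = 12 - 3*(l**2 + C**2) = 12 - 3*(C**2 + l**2) = 12 + (-3*C**2 - 3*l**2) = 12 - 3*C**2 - 3*l**2)
(t(144, -123) + 21851)/(-42526 + T) = ((12 - 3*(-123)**2 - 3*144**2) + 21851)/(-42526 - 2541) = ((12 - 3*15129 - 3*20736) + 21851)/(-45067) = ((12 - 45387 - 62208) + 21851)*(-1/45067) = (-107583 + 21851)*(-1/45067) = -85732*(-1/45067) = 85732/45067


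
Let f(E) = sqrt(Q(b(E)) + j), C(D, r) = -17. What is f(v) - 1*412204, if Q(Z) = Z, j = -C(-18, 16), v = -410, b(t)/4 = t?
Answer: -412204 + I*sqrt(1623) ≈ -4.122e+5 + 40.286*I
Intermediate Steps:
b(t) = 4*t
j = 17 (j = -1*(-17) = 17)
f(E) = sqrt(17 + 4*E) (f(E) = sqrt(4*E + 17) = sqrt(17 + 4*E))
f(v) - 1*412204 = sqrt(17 + 4*(-410)) - 1*412204 = sqrt(17 - 1640) - 412204 = sqrt(-1623) - 412204 = I*sqrt(1623) - 412204 = -412204 + I*sqrt(1623)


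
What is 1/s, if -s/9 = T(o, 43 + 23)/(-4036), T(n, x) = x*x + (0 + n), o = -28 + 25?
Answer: 4036/39177 ≈ 0.10302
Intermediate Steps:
o = -3
T(n, x) = n + x² (T(n, x) = x² + n = n + x²)
s = 39177/4036 (s = -9*(-3 + (43 + 23)²)/(-4036) = -9*(-3 + 66²)*(-1)/4036 = -9*(-3 + 4356)*(-1)/4036 = -39177*(-1)/4036 = -9*(-4353/4036) = 39177/4036 ≈ 9.7069)
1/s = 1/(39177/4036) = 4036/39177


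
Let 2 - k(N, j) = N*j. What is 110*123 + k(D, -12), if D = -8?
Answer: 13436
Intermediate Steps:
k(N, j) = 2 - N*j
110*123 + k(D, -12) = 110*123 + (2 - 1*(-8)*(-12)) = 13530 + (2 - 96) = 13530 - 94 = 13436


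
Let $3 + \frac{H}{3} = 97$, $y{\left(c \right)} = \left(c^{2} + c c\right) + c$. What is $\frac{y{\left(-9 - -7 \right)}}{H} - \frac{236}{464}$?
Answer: $- \frac{2657}{5452} \approx -0.48734$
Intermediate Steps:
$y{\left(c \right)} = c + 2 c^{2}$ ($y{\left(c \right)} = \left(c^{2} + c^{2}\right) + c = 2 c^{2} + c = c + 2 c^{2}$)
$H = 282$ ($H = -9 + 3 \cdot 97 = -9 + 291 = 282$)
$\frac{y{\left(-9 - -7 \right)}}{H} - \frac{236}{464} = \frac{\left(-9 - -7\right) \left(1 + 2 \left(-9 - -7\right)\right)}{282} - \frac{236}{464} = \left(-9 + 7\right) \left(1 + 2 \left(-9 + 7\right)\right) \frac{1}{282} - \frac{59}{116} = - 2 \left(1 + 2 \left(-2\right)\right) \frac{1}{282} - \frac{59}{116} = - 2 \left(1 - 4\right) \frac{1}{282} - \frac{59}{116} = \left(-2\right) \left(-3\right) \frac{1}{282} - \frac{59}{116} = 6 \cdot \frac{1}{282} - \frac{59}{116} = \frac{1}{47} - \frac{59}{116} = - \frac{2657}{5452}$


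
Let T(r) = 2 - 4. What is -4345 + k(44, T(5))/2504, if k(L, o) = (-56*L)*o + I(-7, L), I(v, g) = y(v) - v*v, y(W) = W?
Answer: -1359376/313 ≈ -4343.1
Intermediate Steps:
T(r) = -2
I(v, g) = v - v**2 (I(v, g) = v - v*v = v - v**2)
k(L, o) = -56 - 56*L*o (k(L, o) = (-56*L)*o - 7*(1 - 1*(-7)) = -56*L*o - 7*(1 + 7) = -56*L*o - 7*8 = -56*L*o - 56 = -56 - 56*L*o)
-4345 + k(44, T(5))/2504 = -4345 + (-56 - 56*44*(-2))/2504 = -4345 + (-56 + 4928)*(1/2504) = -4345 + 4872*(1/2504) = -4345 + 609/313 = -1359376/313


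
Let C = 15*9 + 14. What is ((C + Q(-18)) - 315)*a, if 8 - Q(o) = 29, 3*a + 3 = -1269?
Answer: 79288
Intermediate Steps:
a = -424 (a = -1 + (⅓)*(-1269) = -1 - 423 = -424)
Q(o) = -21 (Q(o) = 8 - 1*29 = 8 - 29 = -21)
C = 149 (C = 135 + 14 = 149)
((C + Q(-18)) - 315)*a = ((149 - 21) - 315)*(-424) = (128 - 315)*(-424) = -187*(-424) = 79288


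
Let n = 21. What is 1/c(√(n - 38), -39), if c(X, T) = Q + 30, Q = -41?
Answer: -1/11 ≈ -0.090909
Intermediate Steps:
c(X, T) = -11 (c(X, T) = -41 + 30 = -11)
1/c(√(n - 38), -39) = 1/(-11) = -1/11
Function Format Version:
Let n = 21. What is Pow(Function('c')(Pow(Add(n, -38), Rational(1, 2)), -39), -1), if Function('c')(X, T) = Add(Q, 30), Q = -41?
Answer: Rational(-1, 11) ≈ -0.090909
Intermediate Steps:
Function('c')(X, T) = -11 (Function('c')(X, T) = Add(-41, 30) = -11)
Pow(Function('c')(Pow(Add(n, -38), Rational(1, 2)), -39), -1) = Pow(-11, -1) = Rational(-1, 11)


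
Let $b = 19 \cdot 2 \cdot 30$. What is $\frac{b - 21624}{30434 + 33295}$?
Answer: $- \frac{2276}{7081} \approx -0.32142$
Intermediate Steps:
$b = 1140$ ($b = 38 \cdot 30 = 1140$)
$\frac{b - 21624}{30434 + 33295} = \frac{1140 - 21624}{30434 + 33295} = \frac{1140 - 21624}{63729} = \left(-20484\right) \frac{1}{63729} = - \frac{2276}{7081}$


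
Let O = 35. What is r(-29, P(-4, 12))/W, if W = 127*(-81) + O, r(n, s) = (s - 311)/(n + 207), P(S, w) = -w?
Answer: 323/1824856 ≈ 0.00017700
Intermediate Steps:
r(n, s) = (-311 + s)/(207 + n)
W = -10252 (W = 127*(-81) + 35 = -10287 + 35 = -10252)
r(-29, P(-4, 12))/W = ((-311 - 1*12)/(207 - 29))/(-10252) = ((-311 - 12)/178)*(-1/10252) = ((1/178)*(-323))*(-1/10252) = -323/178*(-1/10252) = 323/1824856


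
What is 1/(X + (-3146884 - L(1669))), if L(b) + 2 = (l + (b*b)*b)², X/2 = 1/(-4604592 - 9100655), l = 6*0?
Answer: -13705247/296227168252699783394024663 ≈ -4.6266e-20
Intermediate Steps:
l = 0
X = -2/13705247 (X = 2/(-4604592 - 9100655) = 2/(-13705247) = 2*(-1/13705247) = -2/13705247 ≈ -1.4593e-7)
L(b) = -2 + b⁶ (L(b) = -2 + (0 + (b*b)*b)² = -2 + (0 + b²*b)² = -2 + (0 + b³)² = -2 + (b³)² = -2 + b⁶)
1/(X + (-3146884 - L(1669))) = 1/(-2/13705247 + (-3146884 - (-2 + 1669⁶))) = 1/(-2/13705247 + (-3146884 - (-2 + 21614142981345513481))) = 1/(-2/13705247 + (-3146884 - 1*21614142981345513479)) = 1/(-2/13705247 + (-3146884 - 21614142981345513479)) = 1/(-2/13705247 - 21614142981348660363) = 1/(-296227168252699783394024663/13705247) = -13705247/296227168252699783394024663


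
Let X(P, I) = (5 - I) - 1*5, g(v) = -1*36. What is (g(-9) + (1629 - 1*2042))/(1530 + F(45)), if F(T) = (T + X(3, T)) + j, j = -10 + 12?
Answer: -449/1532 ≈ -0.29308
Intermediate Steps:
g(v) = -36
j = 2
X(P, I) = -I (X(P, I) = (5 - I) - 5 = -I)
F(T) = 2 (F(T) = (T - T) + 2 = 0 + 2 = 2)
(g(-9) + (1629 - 1*2042))/(1530 + F(45)) = (-36 + (1629 - 1*2042))/(1530 + 2) = (-36 + (1629 - 2042))/1532 = (-36 - 413)*(1/1532) = -449*1/1532 = -449/1532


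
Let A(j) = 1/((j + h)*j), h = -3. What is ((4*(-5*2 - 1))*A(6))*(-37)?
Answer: 814/9 ≈ 90.444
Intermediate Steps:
A(j) = 1/(j*(-3 + j)) (A(j) = 1/((j - 3)*j) = 1/((-3 + j)*j) = 1/(j*(-3 + j)))
((4*(-5*2 - 1))*A(6))*(-37) = ((4*(-5*2 - 1))*(1/(6*(-3 + 6))))*(-37) = ((4*(-10 - 1))*((1/6)/3))*(-37) = ((4*(-11))*((1/6)*(1/3)))*(-37) = -44*1/18*(-37) = -22/9*(-37) = 814/9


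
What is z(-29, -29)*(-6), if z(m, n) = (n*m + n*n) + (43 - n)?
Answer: -10524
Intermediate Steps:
z(m, n) = 43 + n² - n + m*n (z(m, n) = (m*n + n²) + (43 - n) = (n² + m*n) + (43 - n) = 43 + n² - n + m*n)
z(-29, -29)*(-6) = (43 + (-29)² - 1*(-29) - 29*(-29))*(-6) = (43 + 841 + 29 + 841)*(-6) = 1754*(-6) = -10524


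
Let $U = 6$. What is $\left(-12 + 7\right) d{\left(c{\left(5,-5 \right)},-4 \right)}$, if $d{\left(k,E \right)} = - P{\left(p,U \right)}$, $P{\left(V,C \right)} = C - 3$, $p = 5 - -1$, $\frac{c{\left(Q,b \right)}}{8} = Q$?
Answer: $15$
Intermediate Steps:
$c{\left(Q,b \right)} = 8 Q$
$p = 6$ ($p = 5 + 1 = 6$)
$P{\left(V,C \right)} = -3 + C$
$d{\left(k,E \right)} = -3$ ($d{\left(k,E \right)} = - (-3 + 6) = \left(-1\right) 3 = -3$)
$\left(-12 + 7\right) d{\left(c{\left(5,-5 \right)},-4 \right)} = \left(-12 + 7\right) \left(-3\right) = \left(-5\right) \left(-3\right) = 15$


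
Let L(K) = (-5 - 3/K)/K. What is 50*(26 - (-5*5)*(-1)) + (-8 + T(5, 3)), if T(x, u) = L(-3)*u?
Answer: 46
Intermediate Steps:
L(K) = (-5 - 3/K)/K
T(x, u) = 4*u/3 (T(x, u) = ((-3 - 5*(-3))/(-3)²)*u = ((-3 + 15)/9)*u = ((⅑)*12)*u = 4*u/3)
50*(26 - (-5*5)*(-1)) + (-8 + T(5, 3)) = 50*(26 - (-5*5)*(-1)) + (-8 + (4/3)*3) = 50*(26 - (-25)*(-1)) + (-8 + 4) = 50*(26 - 1*25) - 4 = 50*(26 - 25) - 4 = 50*1 - 4 = 50 - 4 = 46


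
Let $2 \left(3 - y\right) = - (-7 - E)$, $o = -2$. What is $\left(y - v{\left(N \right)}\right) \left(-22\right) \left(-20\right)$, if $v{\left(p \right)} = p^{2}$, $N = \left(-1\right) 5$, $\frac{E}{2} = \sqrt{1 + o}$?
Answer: $-11220 - 440 i \approx -11220.0 - 440.0 i$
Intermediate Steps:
$E = 2 i$ ($E = 2 \sqrt{1 - 2} = 2 \sqrt{-1} = 2 i \approx 2.0 i$)
$N = -5$
$y = - \frac{1}{2} - i$ ($y = 3 - \frac{\left(-1\right) \left(-7 - 2 i\right)}{2} = 3 - \frac{7 + 2 i}{2} = 3 - \left(\frac{7}{2} + i\right) = - \frac{1}{2} - i \approx -0.5 - 1.0 i$)
$\left(y - v{\left(N \right)}\right) \left(-22\right) \left(-20\right) = \left(\left(- \frac{1}{2} - i\right) - \left(-5\right)^{2}\right) \left(-22\right) \left(-20\right) = \left(\left(- \frac{1}{2} - i\right) - 25\right) \left(-22\right) \left(-20\right) = \left(- \frac{51}{2} - i\right) \left(-22\right) \left(-20\right) = \left(561 + 22 i\right) \left(-20\right) = -11220 - 440 i$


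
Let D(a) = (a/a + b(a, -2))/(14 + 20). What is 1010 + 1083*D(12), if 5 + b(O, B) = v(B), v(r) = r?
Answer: 13921/17 ≈ 818.88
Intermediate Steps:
b(O, B) = -5 + B
D(a) = -3/17 (D(a) = (a/a + (-5 - 2))/(14 + 20) = (1 - 7)/34 = -6*1/34 = -3/17)
1010 + 1083*D(12) = 1010 + 1083*(-3/17) = 1010 - 3249/17 = 13921/17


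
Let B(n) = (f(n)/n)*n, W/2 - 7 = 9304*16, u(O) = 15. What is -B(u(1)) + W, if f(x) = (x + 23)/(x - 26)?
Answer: 3275200/11 ≈ 2.9775e+5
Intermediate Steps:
W = 297742 (W = 14 + 2*(9304*16) = 14 + 2*148864 = 14 + 297728 = 297742)
f(x) = (23 + x)/(-26 + x)
B(n) = (23 + n)/(-26 + n) (B(n) = (((23 + n)/(-26 + n))/n)*n = ((23 + n)/(n*(-26 + n)))*n = (23 + n)/(-26 + n))
-B(u(1)) + W = -(23 + 15)/(-26 + 15) + 297742 = -38/(-11) + 297742 = -(-1)*38/11 + 297742 = -1*(-38/11) + 297742 = 38/11 + 297742 = 3275200/11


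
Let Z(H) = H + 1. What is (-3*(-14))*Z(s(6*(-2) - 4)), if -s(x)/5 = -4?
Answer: 882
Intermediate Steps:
s(x) = 20 (s(x) = -5*(-4) = 20)
Z(H) = 1 + H
(-3*(-14))*Z(s(6*(-2) - 4)) = (-3*(-14))*(1 + 20) = 42*21 = 882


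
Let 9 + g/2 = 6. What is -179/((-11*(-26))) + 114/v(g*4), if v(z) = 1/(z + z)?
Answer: -1565171/286 ≈ -5472.6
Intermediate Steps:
g = -6 (g = -18 + 2*6 = -18 + 12 = -6)
v(z) = 1/(2*z)
-179/((-11*(-26))) + 114/v(g*4) = -179/((-11*(-26))) + 114/((1/(2*((-6*4))))) = -179/286 + 114/(((½)/(-24))) = -179*1/286 + 114/(((½)*(-1/24))) = -179/286 + 114/(-1/48) = -179/286 + 114*(-48) = -179/286 - 5472 = -1565171/286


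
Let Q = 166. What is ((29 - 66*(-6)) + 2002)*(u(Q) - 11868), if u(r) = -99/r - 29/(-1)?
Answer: -4769960271/166 ≈ -2.8735e+7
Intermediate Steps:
u(r) = 29 - 99/r (u(r) = -99/r - 29*(-1) = -99/r + 29 = 29 - 99/r)
((29 - 66*(-6)) + 2002)*(u(Q) - 11868) = ((29 - 66*(-6)) + 2002)*((29 - 99/166) - 11868) = ((29 + 396) + 2002)*((29 - 99*1/166) - 11868) = (425 + 2002)*((29 - 99/166) - 11868) = 2427*(4715/166 - 11868) = 2427*(-1965373/166) = -4769960271/166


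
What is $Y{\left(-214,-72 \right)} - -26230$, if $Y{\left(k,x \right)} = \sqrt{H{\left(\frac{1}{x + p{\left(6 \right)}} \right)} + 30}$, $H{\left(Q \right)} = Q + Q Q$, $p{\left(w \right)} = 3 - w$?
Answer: $26230 + \frac{2 \sqrt{42169}}{75} \approx 26235.0$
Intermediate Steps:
$H{\left(Q \right)} = Q + Q^{2}$
$Y{\left(k,x \right)} = \sqrt{30 + \frac{1 + \frac{1}{-3 + x}}{-3 + x}}$ ($Y{\left(k,x \right)} = \sqrt{\frac{1 + \frac{1}{x + \left(3 - 6\right)}}{x + \left(3 - 6\right)} + 30} = \sqrt{\frac{1 + \frac{1}{x - 3}}{x - 3} + 30} = \sqrt{\frac{1 + \frac{1}{-3 + x}}{-3 + x} + 30} = \sqrt{30 + \frac{1 + \frac{1}{-3 + x}}{-3 + x}}$)
$Y{\left(-214,-72 \right)} - -26230 = \sqrt{\frac{-2 - 72 + 30 \left(-3 - 72\right)^{2}}{\left(-3 - 72\right)^{2}}} - -26230 = \sqrt{\frac{-2 - 72 + 30 \left(-75\right)^{2}}{5625}} + 26230 = \sqrt{\frac{-2 - 72 + 30 \cdot 5625}{5625}} + 26230 = \sqrt{\frac{-2 - 72 + 168750}{5625}} + 26230 = \sqrt{\frac{1}{5625} \cdot 168676} + 26230 = \sqrt{\frac{168676}{5625}} + 26230 = \frac{2 \sqrt{42169}}{75} + 26230 = 26230 + \frac{2 \sqrt{42169}}{75}$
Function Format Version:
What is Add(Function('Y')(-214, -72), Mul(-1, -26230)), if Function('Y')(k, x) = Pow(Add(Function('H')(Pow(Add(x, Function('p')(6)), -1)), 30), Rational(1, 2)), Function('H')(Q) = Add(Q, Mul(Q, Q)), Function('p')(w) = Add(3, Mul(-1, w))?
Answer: Add(26230, Mul(Rational(2, 75), Pow(42169, Rational(1, 2)))) ≈ 26235.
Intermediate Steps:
Function('H')(Q) = Add(Q, Pow(Q, 2))
Function('Y')(k, x) = Pow(Add(30, Mul(Pow(Add(-3, x), -1), Add(1, Pow(Add(-3, x), -1)))), Rational(1, 2)) (Function('Y')(k, x) = Pow(Add(Mul(Pow(Add(x, Add(3, Mul(-1, 6))), -1), Add(1, Pow(Add(x, Add(3, Mul(-1, 6))), -1))), 30), Rational(1, 2)) = Pow(Add(Mul(Pow(Add(x, Add(3, -6)), -1), Add(1, Pow(Add(x, Add(3, -6)), -1))), 30), Rational(1, 2)) = Pow(Add(Mul(Pow(Add(x, -3), -1), Add(1, Pow(Add(x, -3), -1))), 30), Rational(1, 2)) = Pow(Add(Mul(Pow(Add(-3, x), -1), Add(1, Pow(Add(-3, x), -1))), 30), Rational(1, 2)) = Pow(Add(30, Mul(Pow(Add(-3, x), -1), Add(1, Pow(Add(-3, x), -1)))), Rational(1, 2)))
Add(Function('Y')(-214, -72), Mul(-1, -26230)) = Add(Pow(Mul(Pow(Add(-3, -72), -2), Add(-2, -72, Mul(30, Pow(Add(-3, -72), 2)))), Rational(1, 2)), Mul(-1, -26230)) = Add(Pow(Mul(Pow(-75, -2), Add(-2, -72, Mul(30, Pow(-75, 2)))), Rational(1, 2)), 26230) = Add(Pow(Mul(Rational(1, 5625), Add(-2, -72, Mul(30, 5625))), Rational(1, 2)), 26230) = Add(Pow(Mul(Rational(1, 5625), Add(-2, -72, 168750)), Rational(1, 2)), 26230) = Add(Pow(Mul(Rational(1, 5625), 168676), Rational(1, 2)), 26230) = Add(Pow(Rational(168676, 5625), Rational(1, 2)), 26230) = Add(Mul(Rational(2, 75), Pow(42169, Rational(1, 2))), 26230) = Add(26230, Mul(Rational(2, 75), Pow(42169, Rational(1, 2))))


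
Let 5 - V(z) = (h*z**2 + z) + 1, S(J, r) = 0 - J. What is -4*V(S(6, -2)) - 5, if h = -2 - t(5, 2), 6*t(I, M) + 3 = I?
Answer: -381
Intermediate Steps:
t(I, M) = -1/2 + I/6
S(J, r) = -J
h = -7/3 (h = -2 - (-1/2 + (1/6)*5) = -2 - (-1/2 + 5/6) = -2 - 1*1/3 = -2 - 1/3 = -7/3 ≈ -2.3333)
V(z) = 4 - z + 7*z**2/3 (V(z) = 5 - ((-7*z**2/3 + z) + 1) = 5 - ((z - 7*z**2/3) + 1) = 5 - (1 + z - 7*z**2/3) = 5 + (-1 - z + 7*z**2/3) = 4 - z + 7*z**2/3)
-4*V(S(6, -2)) - 5 = -4*(4 - (-1)*6 + 7*(-1*6)**2/3) - 5 = -4*(4 - 1*(-6) + (7/3)*(-6)**2) - 5 = -4*(4 + 6 + (7/3)*36) - 5 = -4*(4 + 6 + 84) - 5 = -4*94 - 5 = -376 - 5 = -381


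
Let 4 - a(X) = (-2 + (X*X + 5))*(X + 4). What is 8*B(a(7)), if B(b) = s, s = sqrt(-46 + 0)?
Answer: 8*I*sqrt(46) ≈ 54.259*I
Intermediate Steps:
s = I*sqrt(46) (s = sqrt(-46) = I*sqrt(46) ≈ 6.7823*I)
a(X) = 4 - (3 + X**2)*(4 + X) (a(X) = 4 - (-2 + (X*X + 5))*(X + 4) = 4 - (-2 + (X**2 + 5))*(4 + X) = 4 - (-2 + (5 + X**2))*(4 + X) = 4 - (3 + X**2)*(4 + X))
B(b) = I*sqrt(46)
8*B(a(7)) = 8*(I*sqrt(46)) = 8*I*sqrt(46)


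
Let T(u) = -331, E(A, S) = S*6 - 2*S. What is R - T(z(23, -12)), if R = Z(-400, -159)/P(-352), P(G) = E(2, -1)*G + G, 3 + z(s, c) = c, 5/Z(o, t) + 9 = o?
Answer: 142960219/431904 ≈ 331.00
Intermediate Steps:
Z(o, t) = 5/(-9 + o)
z(s, c) = -3 + c
E(A, S) = 4*S (E(A, S) = 6*S - 2*S = 4*S)
P(G) = -3*G (P(G) = (4*(-1))*G + G = -4*G + G = -3*G)
R = -5/431904 (R = (5/(-9 - 400))/((-3*(-352))) = (5/(-409))/1056 = (5*(-1/409))*(1/1056) = -5/409*1/1056 = -5/431904 ≈ -1.1577e-5)
R - T(z(23, -12)) = -5/431904 - 1*(-331) = -5/431904 + 331 = 142960219/431904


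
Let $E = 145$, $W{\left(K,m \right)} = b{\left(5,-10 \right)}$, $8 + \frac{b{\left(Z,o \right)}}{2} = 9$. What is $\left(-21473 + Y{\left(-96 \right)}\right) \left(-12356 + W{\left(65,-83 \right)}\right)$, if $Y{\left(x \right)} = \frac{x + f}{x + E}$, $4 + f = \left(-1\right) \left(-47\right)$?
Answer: $\frac{12999249420}{49} \approx 2.6529 \cdot 10^{8}$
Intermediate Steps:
$b{\left(Z,o \right)} = 2$ ($b{\left(Z,o \right)} = -16 + 2 \cdot 9 = -16 + 18 = 2$)
$W{\left(K,m \right)} = 2$
$f = 43$ ($f = -4 - -47 = -4 + 47 = 43$)
$Y{\left(x \right)} = \frac{43 + x}{145 + x}$ ($Y{\left(x \right)} = \frac{x + 43}{x + 145} = \frac{43 + x}{145 + x}$)
$\left(-21473 + Y{\left(-96 \right)}\right) \left(-12356 + W{\left(65,-83 \right)}\right) = \left(-21473 + \frac{43 - 96}{145 - 96}\right) \left(-12356 + 2\right) = \left(-21473 + \frac{1}{49} \left(-53\right)\right) \left(-12354\right) = \left(-21473 - \frac{53}{49}\right) \left(-12354\right) = \left(- \frac{1052230}{49}\right) \left(-12354\right) = \frac{12999249420}{49}$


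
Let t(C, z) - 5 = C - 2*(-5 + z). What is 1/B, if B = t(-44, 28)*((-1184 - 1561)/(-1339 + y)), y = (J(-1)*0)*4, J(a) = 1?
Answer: -1339/233325 ≈ -0.0057388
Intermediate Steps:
t(C, z) = 15 + C - 2*z (t(C, z) = 5 + (C - 2*(-5 + z)) = 5 + (C + (10 - 2*z)) = 5 + (10 + C - 2*z) = 15 + C - 2*z)
y = 0 (y = (1*0)*4 = 0*4 = 0)
B = -233325/1339 (B = (15 - 44 - 2*28)*((-1184 - 1561)/(-1339 + 0)) = (15 - 44 - 56)*(-2745/(-1339)) = -(-233325)*(-1)/1339 = -85*2745/1339 = -233325/1339 ≈ -174.25)
1/B = 1/(-233325/1339) = -1339/233325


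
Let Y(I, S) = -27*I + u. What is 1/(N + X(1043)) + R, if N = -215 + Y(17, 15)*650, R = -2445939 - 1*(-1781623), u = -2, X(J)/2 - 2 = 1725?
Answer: -196910569877/296411 ≈ -6.6432e+5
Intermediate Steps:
X(J) = 3454 (X(J) = 4 + 2*1725 = 4 + 3450 = 3454)
Y(I, S) = -2 - 27*I (Y(I, S) = -27*I - 2 = -2 - 27*I)
R = -664316 (R = -2445939 + 1781623 = -664316)
N = -299865 (N = -215 + (-2 - 27*17)*650 = -215 + (-2 - 459)*650 = -215 - 461*650 = -215 - 299650 = -299865)
1/(N + X(1043)) + R = 1/(-299865 + 3454) - 664316 = 1/(-296411) - 664316 = -1/296411 - 664316 = -196910569877/296411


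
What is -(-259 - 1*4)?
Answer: 263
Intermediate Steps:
-(-259 - 1*4) = -(-259 - 4) = -1*(-263) = 263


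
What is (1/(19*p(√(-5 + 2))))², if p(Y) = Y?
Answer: -1/1083 ≈ -0.00092336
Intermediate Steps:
(1/(19*p(√(-5 + 2))))² = (1/(19*√(-5 + 2)))² = (1/(19*√(-3)))² = (1/(19*(I*√3)))² = (1/(19*I*√3))² = (-I*√3/57)² = -1/1083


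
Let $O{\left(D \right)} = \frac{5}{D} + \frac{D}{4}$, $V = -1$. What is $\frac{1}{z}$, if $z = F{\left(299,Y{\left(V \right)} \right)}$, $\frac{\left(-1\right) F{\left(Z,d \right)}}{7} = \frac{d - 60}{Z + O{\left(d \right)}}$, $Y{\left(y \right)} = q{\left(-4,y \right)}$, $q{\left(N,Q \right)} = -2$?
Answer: $\frac{148}{217} \approx 0.68203$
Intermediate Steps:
$O{\left(D \right)} = \frac{5}{D} + \frac{D}{4}$ ($O{\left(D \right)} = \frac{5}{D} + D \frac{1}{4} = \frac{5}{D} + \frac{D}{4}$)
$Y{\left(y \right)} = -2$
$F{\left(Z,d \right)} = - \frac{7 \left(-60 + d\right)}{Z + \frac{5}{d} + \frac{d}{4}}$ ($F{\left(Z,d \right)} = - 7 \frac{d - 60}{Z + \left(\frac{5}{d} + \frac{d}{4}\right)} = - 7 \frac{-60 + d}{Z + \frac{5}{d} + \frac{d}{4}} = - \frac{7 \left(-60 + d\right)}{Z + \frac{5}{d} + \frac{d}{4}}$)
$z = \frac{217}{148}$ ($z = 28 \left(-2\right) \frac{1}{20 + \left(-2\right)^{2} + 4 \cdot 299 \left(-2\right)} \left(60 - -2\right) = 28 \left(-2\right) \frac{1}{20 + 4 - 2392} \left(60 + 2\right) = 28 \left(-2\right) \frac{1}{-2368} \cdot 62 = 28 \left(-2\right) \left(- \frac{1}{2368}\right) 62 = \frac{217}{148} \approx 1.4662$)
$\frac{1}{z} = \frac{1}{\frac{217}{148}} = \frac{148}{217}$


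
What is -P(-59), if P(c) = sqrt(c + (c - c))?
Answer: -I*sqrt(59) ≈ -7.6811*I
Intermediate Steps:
P(c) = sqrt(c) (P(c) = sqrt(c + 0) = sqrt(c))
-P(-59) = -sqrt(-59) = -I*sqrt(59)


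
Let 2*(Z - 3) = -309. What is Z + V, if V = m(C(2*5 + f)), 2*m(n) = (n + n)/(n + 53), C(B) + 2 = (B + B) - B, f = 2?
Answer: -19069/126 ≈ -151.34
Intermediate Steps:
Z = -303/2 (Z = 3 + (½)*(-309) = 3 - 309/2 = -303/2 ≈ -151.50)
C(B) = -2 + B (C(B) = -2 + ((B + B) - B) = -2 + (2*B - B) = -2 + B)
m(n) = n/(53 + n) (m(n) = ((n + n)/(n + 53))/2 = ((2*n)/(53 + n))/2 = (2*n/(53 + n))/2 = n/(53 + n))
V = 10/63 (V = (-2 + (2*5 + 2))/(53 + (-2 + (2*5 + 2))) = (-2 + (10 + 2))/(53 + (-2 + (10 + 2))) = (-2 + 12)/(53 + (-2 + 12)) = 10/(53 + 10) = 10/63 ≈ 0.15873)
Z + V = -303/2 + 10/63 = -19069/126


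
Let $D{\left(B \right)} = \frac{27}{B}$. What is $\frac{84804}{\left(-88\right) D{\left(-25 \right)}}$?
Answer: $\frac{176675}{198} \approx 892.3$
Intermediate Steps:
$\frac{84804}{\left(-88\right) D{\left(-25 \right)}} = \frac{84804}{\left(-88\right) \frac{27}{-25}} = \frac{84804}{\left(-88\right) 27 \left(- \frac{1}{25}\right)} = \frac{84804}{\left(-88\right) \left(- \frac{27}{25}\right)} = \frac{84804}{\frac{2376}{25}} = 84804 \cdot \frac{25}{2376} = \frac{176675}{198}$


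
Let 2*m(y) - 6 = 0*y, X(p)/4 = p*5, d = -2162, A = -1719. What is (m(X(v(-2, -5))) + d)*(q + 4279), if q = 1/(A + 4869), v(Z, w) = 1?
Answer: -29100839309/3150 ≈ -9.2384e+6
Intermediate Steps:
X(p) = 20*p (X(p) = 4*(p*5) = 4*(5*p) = 20*p)
q = 1/3150 (q = 1/(-1719 + 4869) = 1/3150 ≈ 0.00031746)
m(y) = 3 (m(y) = 3 + (0*y)/2 = 3 + (½)*0 = 3 + 0 = 3)
(m(X(v(-2, -5))) + d)*(q + 4279) = (3 - 2162)*(1/3150 + 4279) = -2159*13478851/3150 = -29100839309/3150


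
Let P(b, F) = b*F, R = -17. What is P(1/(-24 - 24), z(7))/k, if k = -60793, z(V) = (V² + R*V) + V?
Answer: -21/972688 ≈ -2.1590e-5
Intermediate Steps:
z(V) = V² - 16*V (z(V) = (V² - 17*V) + V = V² - 16*V)
P(b, F) = F*b
P(1/(-24 - 24), z(7))/k = ((7*(-16 + 7))/(-24 - 24))/(-60793) = ((7*(-9))/(-48))*(-1/60793) = -63*(-1/48)*(-1/60793) = (21/16)*(-1/60793) = -21/972688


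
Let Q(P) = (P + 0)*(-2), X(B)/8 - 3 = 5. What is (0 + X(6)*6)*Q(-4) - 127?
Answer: 2945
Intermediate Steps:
X(B) = 64 (X(B) = 24 + 8*5 = 24 + 40 = 64)
Q(P) = -2*P (Q(P) = P*(-2) = -2*P)
(0 + X(6)*6)*Q(-4) - 127 = (0 + 64*6)*(-2*(-4)) - 127 = (0 + 384)*8 - 127 = 384*8 - 127 = 3072 - 127 = 2945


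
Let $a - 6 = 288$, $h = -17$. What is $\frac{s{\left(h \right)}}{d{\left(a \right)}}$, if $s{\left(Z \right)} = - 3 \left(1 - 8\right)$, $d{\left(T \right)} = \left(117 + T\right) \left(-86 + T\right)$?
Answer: $\frac{7}{28496} \approx 0.00024565$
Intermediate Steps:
$a = 294$ ($a = 6 + 288 = 294$)
$d{\left(T \right)} = \left(-86 + T\right) \left(117 + T\right)$
$s{\left(Z \right)} = 21$ ($s{\left(Z \right)} = \left(-3\right) \left(-7\right) = 21$)
$\frac{s{\left(h \right)}}{d{\left(a \right)}} = \frac{21}{-10062 + 294^{2} + 31 \cdot 294} = \frac{21}{-10062 + 86436 + 9114} = \frac{21}{85488} = 21 \cdot \frac{1}{85488} = \frac{7}{28496}$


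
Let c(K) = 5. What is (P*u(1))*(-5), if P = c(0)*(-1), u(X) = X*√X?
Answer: 25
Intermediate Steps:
u(X) = X^(3/2)
P = -5 (P = 5*(-1) = -5)
(P*u(1))*(-5) = -5*1^(3/2)*(-5) = -5*1*(-5) = -5*(-5) = 25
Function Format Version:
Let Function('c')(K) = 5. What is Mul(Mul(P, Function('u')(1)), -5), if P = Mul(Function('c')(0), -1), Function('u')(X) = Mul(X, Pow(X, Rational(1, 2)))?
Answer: 25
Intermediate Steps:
Function('u')(X) = Pow(X, Rational(3, 2))
P = -5 (P = Mul(5, -1) = -5)
Mul(Mul(P, Function('u')(1)), -5) = Mul(Mul(-5, Pow(1, Rational(3, 2))), -5) = Mul(Mul(-5, 1), -5) = Mul(-5, -5) = 25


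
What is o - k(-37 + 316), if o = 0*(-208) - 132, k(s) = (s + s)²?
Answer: -311496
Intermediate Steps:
k(s) = 4*s² (k(s) = (2*s)² = 4*s²)
o = -132 (o = 0 - 132 = -132)
o - k(-37 + 316) = -132 - 4*(-37 + 316)² = -132 - 4*279² = -132 - 4*77841 = -132 - 1*311364 = -132 - 311364 = -311496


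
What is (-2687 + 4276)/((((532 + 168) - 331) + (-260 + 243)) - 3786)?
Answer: -1589/3434 ≈ -0.46273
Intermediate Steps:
(-2687 + 4276)/((((532 + 168) - 331) + (-260 + 243)) - 3786) = 1589/(((700 - 331) - 17) - 3786) = 1589/((369 - 17) - 3786) = 1589/(352 - 3786) = 1589/(-3434) = 1589*(-1/3434) = -1589/3434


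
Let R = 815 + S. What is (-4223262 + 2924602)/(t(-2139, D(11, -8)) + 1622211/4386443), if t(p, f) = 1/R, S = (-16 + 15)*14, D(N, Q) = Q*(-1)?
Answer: -2281447475585190/651888727 ≈ -3.4997e+6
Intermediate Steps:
D(N, Q) = -Q
S = -14 (S = -1*14 = -14)
R = 801 (R = 815 - 14 = 801)
t(p, f) = 1/801
(-4223262 + 2924602)/(t(-2139, D(11, -8)) + 1622211/4386443) = (-4223262 + 2924602)/(1/801 + 1622211/4386443) = -1298660/(1/801 + 1622211*(1/4386443)) = -1298660/(1/801 + 1622211/4386443) = -1298660/1303777454/3513540843 = -1298660*3513540843/1303777454 = -2281447475585190/651888727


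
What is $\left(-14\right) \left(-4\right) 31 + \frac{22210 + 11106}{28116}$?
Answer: $\frac{12210673}{7029} \approx 1737.2$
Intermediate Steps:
$\left(-14\right) \left(-4\right) 31 + \frac{22210 + 11106}{28116} = 56 \cdot 31 + 33316 \cdot \frac{1}{28116} = 1736 + \frac{8329}{7029} = \frac{12210673}{7029}$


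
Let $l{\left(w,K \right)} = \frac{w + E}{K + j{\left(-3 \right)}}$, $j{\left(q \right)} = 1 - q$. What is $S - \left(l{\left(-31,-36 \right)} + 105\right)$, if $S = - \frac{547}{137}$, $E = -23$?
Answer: $- \frac{242611}{2192} \approx -110.68$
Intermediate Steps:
$l{\left(w,K \right)} = \frac{-23 + w}{4 + K}$ ($l{\left(w,K \right)} = \frac{w - 23}{K + \left(1 - -3\right)} = \frac{-23 + w}{K + \left(1 + 3\right)} = \frac{-23 + w}{K + 4} = \frac{-23 + w}{4 + K}$)
$S = - \frac{547}{137}$ ($S = \left(-547\right) \frac{1}{137} = - \frac{547}{137} \approx -3.9927$)
$S - \left(l{\left(-31,-36 \right)} + 105\right) = - \frac{547}{137} - \left(\frac{-23 - 31}{4 - 36} + 105\right) = - \frac{547}{137} - \left(\frac{1}{-32} \left(-54\right) + 105\right) = - \frac{547}{137} - \left(\left(- \frac{1}{32}\right) \left(-54\right) + 105\right) = - \frac{547}{137} - \left(\frac{27}{16} + 105\right) = - \frac{547}{137} - \frac{1707}{16} = - \frac{242611}{2192}$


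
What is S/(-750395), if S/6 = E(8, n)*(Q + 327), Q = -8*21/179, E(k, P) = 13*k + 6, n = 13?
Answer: -7704180/26864141 ≈ -0.28678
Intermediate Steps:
E(k, P) = 6 + 13*k
Q = -168/179 (Q = -168*1/179 = -168/179 ≈ -0.93855)
S = 38520900/179 (S = 6*((6 + 13*8)*(-168/179 + 327)) = 6*((6 + 104)*(58365/179)) = 6*(110*(58365/179)) = 6*(6420150/179) = 38520900/179 ≈ 2.1520e+5)
S/(-750395) = (38520900/179)/(-750395) = (38520900/179)*(-1/750395) = -7704180/26864141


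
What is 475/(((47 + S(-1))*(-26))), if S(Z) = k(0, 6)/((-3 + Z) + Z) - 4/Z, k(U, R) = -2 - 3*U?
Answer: -2375/6682 ≈ -0.35543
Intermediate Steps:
S(Z) = -4/Z - 2/(-3 + 2*Z) (S(Z) = (-2 - 3*0)/((-3 + Z) + Z) - 4/Z = (-2 + 0)/(-3 + 2*Z) - 4/Z = -2/(-3 + 2*Z) - 4/Z = -4/Z - 2/(-3 + 2*Z))
475/(((47 + S(-1))*(-26))) = 475/(((47 + 2*(6 - 5*(-1))/(-1*(-3 + 2*(-1))))*(-26))) = 475/(((47 + 2*(-1)*(6 + 5)/(-3 - 2))*(-26))) = 475/(((47 + 2*(-1)*11/(-5))*(-26))) = 475/(((47 + 2*(-1)*(-1/5)*11)*(-26))) = 475/(((47 + 22/5)*(-26))) = 475/(((257/5)*(-26))) = 475/(-6682/5) = 475*(-5/6682) = -2375/6682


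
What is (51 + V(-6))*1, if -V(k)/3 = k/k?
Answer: 48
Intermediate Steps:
V(k) = -3 (V(k) = -3*k/k = -3*1 = -3)
(51 + V(-6))*1 = (51 - 3)*1 = 48*1 = 48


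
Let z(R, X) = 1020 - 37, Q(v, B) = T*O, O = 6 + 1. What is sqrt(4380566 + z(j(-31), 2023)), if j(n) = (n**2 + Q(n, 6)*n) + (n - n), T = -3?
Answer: sqrt(4381549) ≈ 2093.2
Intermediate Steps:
O = 7
Q(v, B) = -21 (Q(v, B) = -3*7 = -21)
j(n) = n**2 - 21*n (j(n) = (n**2 - 21*n) + (n - n) = (n**2 - 21*n) + 0 = n**2 - 21*n)
z(R, X) = 983
sqrt(4380566 + z(j(-31), 2023)) = sqrt(4380566 + 983) = sqrt(4381549)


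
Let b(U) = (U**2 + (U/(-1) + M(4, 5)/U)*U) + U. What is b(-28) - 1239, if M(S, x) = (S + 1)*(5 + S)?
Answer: -1222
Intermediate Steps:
M(S, x) = (1 + S)*(5 + S)
b(U) = U + U**2 + U*(-U + 45/U) (b(U) = (U**2 + (U/(-1) + (5 + 4**2 + 6*4)/U)*U) + U = (U**2 + (U*(-1) + (5 + 16 + 24)/U)*U) + U = (U**2 + (-U + 45/U)*U) + U = (U**2 + U*(-U + 45/U)) + U = U + U**2 + U*(-U + 45/U))
b(-28) - 1239 = (45 - 28) - 1239 = 17 - 1239 = -1222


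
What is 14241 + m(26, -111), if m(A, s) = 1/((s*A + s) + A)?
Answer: 42310010/2971 ≈ 14241.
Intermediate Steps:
m(A, s) = 1/(A + s + A*s) (m(A, s) = 1/((A*s + s) + A) = 1/((s + A*s) + A) = 1/(A + s + A*s))
14241 + m(26, -111) = 14241 + 1/(26 - 111 + 26*(-111)) = 14241 + 1/(26 - 111 - 2886) = 14241 + 1/(-2971) = 14241 - 1/2971 = 42310010/2971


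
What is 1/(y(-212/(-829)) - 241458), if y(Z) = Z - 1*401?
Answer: -829/200500899 ≈ -4.1346e-6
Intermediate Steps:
y(Z) = -401 + Z (y(Z) = Z - 401 = -401 + Z)
1/(y(-212/(-829)) - 241458) = 1/((-401 - 212/(-829)) - 241458) = 1/((-401 - 212*(-1/829)) - 241458) = 1/((-401 + 212/829) - 241458) = 1/(-332217/829 - 241458) = 1/(-200500899/829) = -829/200500899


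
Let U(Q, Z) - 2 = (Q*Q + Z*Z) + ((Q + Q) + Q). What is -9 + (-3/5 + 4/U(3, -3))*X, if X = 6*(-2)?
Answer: -501/145 ≈ -3.4552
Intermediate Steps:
X = -12
U(Q, Z) = 2 + Q² + Z² + 3*Q (U(Q, Z) = 2 + ((Q*Q + Z*Z) + ((Q + Q) + Q)) = 2 + ((Q² + Z²) + (2*Q + Q)) = 2 + ((Q² + Z²) + 3*Q) = 2 + (Q² + Z² + 3*Q) = 2 + Q² + Z² + 3*Q)
-9 + (-3/5 + 4/U(3, -3))*X = -9 + (-3/5 + 4/(2 + 3² + (-3)² + 3*3))*(-12) = -9 + (-3*⅕ + 4/(2 + 9 + 9 + 9))*(-12) = -9 + (-⅗ + 4/29)*(-12) = -9 - 67/145*(-12) = -9 + 804/145 = -501/145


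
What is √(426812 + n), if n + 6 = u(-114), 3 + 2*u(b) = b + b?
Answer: √1706762/2 ≈ 653.22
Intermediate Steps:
u(b) = -3/2 + b (u(b) = -3/2 + (b + b)/2 = -3/2 + (2*b)/2 = -3/2 + b)
n = -243/2 (n = -6 + (-3/2 - 114) = -6 - 231/2 = -243/2 ≈ -121.50)
√(426812 + n) = √(426812 - 243/2) = √(853381/2) = √1706762/2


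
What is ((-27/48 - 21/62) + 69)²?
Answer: 1140885729/246016 ≈ 4637.4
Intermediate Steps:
((-27/48 - 21/62) + 69)² = ((-27*1/48 - 21*1/62) + 69)² = ((-9/16 - 21/62) + 69)² = (-447/496 + 69)² = (33777/496)² = 1140885729/246016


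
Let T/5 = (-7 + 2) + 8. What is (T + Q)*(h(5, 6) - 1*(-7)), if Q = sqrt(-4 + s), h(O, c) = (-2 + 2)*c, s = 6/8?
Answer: 105 + 7*I*sqrt(13)/2 ≈ 105.0 + 12.619*I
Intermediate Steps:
s = 3/4 (s = 6*(1/8) = 3/4 ≈ 0.75000)
h(O, c) = 0 (h(O, c) = 0*c = 0)
Q = I*sqrt(13)/2 (Q = sqrt(-4 + 3/4) = sqrt(-13/4) = I*sqrt(13)/2 ≈ 1.8028*I)
T = 15 (T = 5*((-7 + 2) + 8) = 5*(-5 + 8) = 5*3 = 15)
(T + Q)*(h(5, 6) - 1*(-7)) = (15 + I*sqrt(13)/2)*(0 - 1*(-7)) = (15 + I*sqrt(13)/2)*(0 + 7) = (15 + I*sqrt(13)/2)*7 = 105 + 7*I*sqrt(13)/2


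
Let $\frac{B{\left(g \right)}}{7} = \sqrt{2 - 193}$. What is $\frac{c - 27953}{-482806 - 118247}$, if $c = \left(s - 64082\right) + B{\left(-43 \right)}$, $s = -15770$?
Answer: $\frac{35935}{200351} - \frac{7 i \sqrt{191}}{601053} \approx 0.17936 - 0.00016095 i$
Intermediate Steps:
$B{\left(g \right)} = 7 i \sqrt{191}$ ($B{\left(g \right)} = 7 \sqrt{2 - 193} = 7 \sqrt{-191} = 7 i \sqrt{191}$)
$c = -79852 + 7 i \sqrt{191}$ ($c = \left(-15770 - 64082\right) + 7 i \sqrt{191} = -79852 + 7 i \sqrt{191} \approx -79852.0 + 96.742 i$)
$\frac{c - 27953}{-482806 - 118247} = \frac{\left(-79852 + 7 i \sqrt{191}\right) - 27953}{-482806 - 118247} = \frac{-107805 + 7 i \sqrt{191}}{-601053} = \left(-107805 + 7 i \sqrt{191}\right) \left(- \frac{1}{601053}\right) = \frac{35935}{200351} - \frac{7 i \sqrt{191}}{601053}$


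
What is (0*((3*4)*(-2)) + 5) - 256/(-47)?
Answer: 491/47 ≈ 10.447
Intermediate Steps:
(0*((3*4)*(-2)) + 5) - 256/(-47) = (0*(12*(-2)) + 5) - 256*(-1)/47 = (0*(-24) + 5) - 8*(-32/47) = (0 + 5) + 256/47 = 5 + 256/47 = 491/47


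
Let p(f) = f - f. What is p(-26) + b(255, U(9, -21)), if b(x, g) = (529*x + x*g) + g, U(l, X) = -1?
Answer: 134639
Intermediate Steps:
b(x, g) = g + 529*x + g*x (b(x, g) = (529*x + g*x) + g = g + 529*x + g*x)
p(f) = 0
p(-26) + b(255, U(9, -21)) = 0 + (-1 + 529*255 - 1*255) = 0 + (-1 + 134895 - 255) = 0 + 134639 = 134639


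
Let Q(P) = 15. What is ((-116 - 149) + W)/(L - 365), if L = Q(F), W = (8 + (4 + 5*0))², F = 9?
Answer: 121/350 ≈ 0.34571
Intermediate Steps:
W = 144 (W = (8 + (4 + 0))² = (8 + 4)² = 12² = 144)
L = 15
((-116 - 149) + W)/(L - 365) = ((-116 - 149) + 144)/(15 - 365) = (-265 + 144)/(-350) = -121*(-1/350) = 121/350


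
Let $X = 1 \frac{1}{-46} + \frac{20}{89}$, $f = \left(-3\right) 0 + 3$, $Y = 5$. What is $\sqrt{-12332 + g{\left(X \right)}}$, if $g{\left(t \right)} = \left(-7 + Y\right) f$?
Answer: $i \sqrt{12338} \approx 111.08 i$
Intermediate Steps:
$f = 3$ ($f = 0 + 3 = 3$)
$X = \frac{831}{4094}$ ($X = 1 \left(- \frac{1}{46}\right) + 20 \cdot \frac{1}{89} = - \frac{1}{46} + \frac{20}{89} = \frac{831}{4094} \approx 0.20298$)
$g{\left(t \right)} = -6$ ($g{\left(t \right)} = \left(-7 + 5\right) 3 = \left(-2\right) 3 = -6$)
$\sqrt{-12332 + g{\left(X \right)}} = \sqrt{-12332 - 6} = \sqrt{-12338} = i \sqrt{12338}$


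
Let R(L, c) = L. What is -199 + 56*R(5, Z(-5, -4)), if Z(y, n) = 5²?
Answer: 81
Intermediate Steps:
Z(y, n) = 25
-199 + 56*R(5, Z(-5, -4)) = -199 + 56*5 = -199 + 280 = 81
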